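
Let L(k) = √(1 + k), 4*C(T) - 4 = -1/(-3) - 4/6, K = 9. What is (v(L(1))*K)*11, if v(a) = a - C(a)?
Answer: -363/4 + 99*√2 ≈ 49.257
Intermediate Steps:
C(T) = 11/12 (C(T) = 1 + (-1/(-3) - 4/6)/4 = 1 + (-1*(-⅓) - 4*⅙)/4 = 1 + (⅓ - ⅔)/4 = 1 + (¼)*(-⅓) = 1 - 1/12 = 11/12)
v(a) = -11/12 + a (v(a) = a - 1*11/12 = a - 11/12 = -11/12 + a)
(v(L(1))*K)*11 = ((-11/12 + √(1 + 1))*9)*11 = ((-11/12 + √2)*9)*11 = (-33/4 + 9*√2)*11 = -363/4 + 99*√2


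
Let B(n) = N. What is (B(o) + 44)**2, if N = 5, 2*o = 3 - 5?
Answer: 2401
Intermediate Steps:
o = -1 (o = (3 - 5)/2 = (1/2)*(-2) = -1)
B(n) = 5
(B(o) + 44)**2 = (5 + 44)**2 = 49**2 = 2401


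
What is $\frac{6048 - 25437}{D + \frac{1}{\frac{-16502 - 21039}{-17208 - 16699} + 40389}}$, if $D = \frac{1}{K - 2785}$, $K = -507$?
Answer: $\frac{5463357581232627}{78617845} \approx 6.9493 \cdot 10^{7}$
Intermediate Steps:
$D = - \frac{1}{3292}$ ($D = \frac{1}{-507 - 2785} = \frac{1}{-3292} = - \frac{1}{3292} \approx -0.00030377$)
$\frac{6048 - 25437}{D + \frac{1}{\frac{-16502 - 21039}{-17208 - 16699} + 40389}} = \frac{6048 - 25437}{- \frac{1}{3292} + \frac{1}{\frac{-16502 - 21039}{-17208 - 16699} + 40389}} = - \frac{19389}{- \frac{1}{3292} + \frac{1}{- \frac{37541}{-33907} + 40389}} = - \frac{19389}{- \frac{1}{3292} + \frac{1}{\left(-37541\right) \left(- \frac{1}{33907}\right) + 40389}} = - \frac{19389}{- \frac{1}{3292} + \frac{1}{\frac{37541}{33907} + 40389}} = - \frac{19389}{- \frac{1}{3292} + \frac{1}{\frac{1369507364}{33907}}} = - \frac{19389}{- \frac{1}{3292} + \frac{33907}{1369507364}} = - \frac{19389}{- \frac{78617845}{281776140143}} = \left(-19389\right) \left(- \frac{281776140143}{78617845}\right) = \frac{5463357581232627}{78617845}$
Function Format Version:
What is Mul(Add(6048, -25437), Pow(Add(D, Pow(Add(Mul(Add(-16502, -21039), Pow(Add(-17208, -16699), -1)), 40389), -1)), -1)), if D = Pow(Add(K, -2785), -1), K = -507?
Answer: Rational(5463357581232627, 78617845) ≈ 6.9493e+7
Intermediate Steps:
D = Rational(-1, 3292) (D = Pow(Add(-507, -2785), -1) = Pow(-3292, -1) = Rational(-1, 3292) ≈ -0.00030377)
Mul(Add(6048, -25437), Pow(Add(D, Pow(Add(Mul(Add(-16502, -21039), Pow(Add(-17208, -16699), -1)), 40389), -1)), -1)) = Mul(Add(6048, -25437), Pow(Add(Rational(-1, 3292), Pow(Add(Mul(Add(-16502, -21039), Pow(Add(-17208, -16699), -1)), 40389), -1)), -1)) = Mul(-19389, Pow(Add(Rational(-1, 3292), Pow(Add(Mul(-37541, Pow(-33907, -1)), 40389), -1)), -1)) = Mul(-19389, Pow(Add(Rational(-1, 3292), Pow(Add(Mul(-37541, Rational(-1, 33907)), 40389), -1)), -1)) = Mul(-19389, Pow(Add(Rational(-1, 3292), Pow(Add(Rational(37541, 33907), 40389), -1)), -1)) = Mul(-19389, Pow(Add(Rational(-1, 3292), Pow(Rational(1369507364, 33907), -1)), -1)) = Mul(-19389, Pow(Add(Rational(-1, 3292), Rational(33907, 1369507364)), -1)) = Mul(-19389, Pow(Rational(-78617845, 281776140143), -1)) = Mul(-19389, Rational(-281776140143, 78617845)) = Rational(5463357581232627, 78617845)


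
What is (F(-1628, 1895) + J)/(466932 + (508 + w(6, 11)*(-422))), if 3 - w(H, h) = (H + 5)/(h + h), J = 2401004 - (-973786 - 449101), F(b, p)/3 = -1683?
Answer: 3818842/466385 ≈ 8.1882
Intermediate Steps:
F(b, p) = -5049 (F(b, p) = 3*(-1683) = -5049)
J = 3823891 (J = 2401004 - 1*(-1422887) = 2401004 + 1422887 = 3823891)
w(H, h) = 3 - (5 + H)/(2*h) (w(H, h) = 3 - (H + 5)/(h + h) = 3 - (5 + H)/(2*h))
(F(-1628, 1895) + J)/(466932 + (508 + w(6, 11)*(-422))) = (-5049 + 3823891)/(466932 + (508 + ((1/2)*(-5 - 1*6 + 6*11)/11)*(-422))) = 3818842/(466932 + (508 + ((1/2)*(1/11)*(-5 - 6 + 66))*(-422))) = 3818842/(466932 + (508 + ((1/2)*(1/11)*55)*(-422))) = 3818842/(466932 + (508 + (5/2)*(-422))) = 3818842/(466932 + (508 - 1055)) = 3818842/(466932 - 547) = 3818842/466385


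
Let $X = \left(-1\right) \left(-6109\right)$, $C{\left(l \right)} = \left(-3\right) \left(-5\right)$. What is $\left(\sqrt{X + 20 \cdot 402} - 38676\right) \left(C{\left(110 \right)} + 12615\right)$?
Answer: $-488477880 + 12630 \sqrt{14149} \approx -4.8698 \cdot 10^{8}$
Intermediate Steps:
$C{\left(l \right)} = 15$
$X = 6109$
$\left(\sqrt{X + 20 \cdot 402} - 38676\right) \left(C{\left(110 \right)} + 12615\right) = \left(\sqrt{6109 + 20 \cdot 402} - 38676\right) \left(15 + 12615\right) = \left(\sqrt{6109 + 8040} - 38676\right) 12630 = \left(\sqrt{14149} - 38676\right) 12630 = \left(-38676 + \sqrt{14149}\right) 12630 = -488477880 + 12630 \sqrt{14149}$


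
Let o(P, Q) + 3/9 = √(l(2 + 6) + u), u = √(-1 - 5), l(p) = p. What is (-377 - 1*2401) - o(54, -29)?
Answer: -8333/3 - √(8 + I*√6) ≈ -2780.5 - 0.42814*I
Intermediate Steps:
u = I*√6 (u = √(-6) = I*√6 ≈ 2.4495*I)
o(P, Q) = -⅓ + √(8 + I*√6) (o(P, Q) = -⅓ + √((2 + 6) + I*√6) = -⅓ + √(8 + I*√6))
(-377 - 1*2401) - o(54, -29) = (-377 - 1*2401) - (-⅓ + √(8 + I*√6)) = (-377 - 2401) + (⅓ - √(8 + I*√6)) = -2778 + (⅓ - √(8 + I*√6)) = -8333/3 - √(8 + I*√6)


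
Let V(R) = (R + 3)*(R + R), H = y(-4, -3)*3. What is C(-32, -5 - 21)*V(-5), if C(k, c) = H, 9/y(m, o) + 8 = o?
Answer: -540/11 ≈ -49.091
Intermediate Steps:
y(m, o) = 9/(-8 + o)
H = -27/11 (H = (9/(-8 - 3))*3 = (9/(-11))*3 = (9*(-1/11))*3 = -9/11*3 = -27/11 ≈ -2.4545)
C(k, c) = -27/11
V(R) = 2*R*(3 + R) (V(R) = (3 + R)*(2*R) = 2*R*(3 + R))
C(-32, -5 - 21)*V(-5) = -54*(-5)*(3 - 5)/11 = -54*(-5)*(-2)/11 = -27/11*20 = -540/11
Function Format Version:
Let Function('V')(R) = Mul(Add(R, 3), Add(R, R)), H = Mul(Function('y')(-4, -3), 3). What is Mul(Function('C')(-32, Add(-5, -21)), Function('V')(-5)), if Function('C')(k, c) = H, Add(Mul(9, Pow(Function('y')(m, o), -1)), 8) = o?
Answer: Rational(-540, 11) ≈ -49.091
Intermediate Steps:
Function('y')(m, o) = Mul(9, Pow(Add(-8, o), -1))
H = Rational(-27, 11) (H = Mul(Mul(9, Pow(Add(-8, -3), -1)), 3) = Mul(Mul(9, Pow(-11, -1)), 3) = Mul(Mul(9, Rational(-1, 11)), 3) = Mul(Rational(-9, 11), 3) = Rational(-27, 11) ≈ -2.4545)
Function('C')(k, c) = Rational(-27, 11)
Function('V')(R) = Mul(2, R, Add(3, R)) (Function('V')(R) = Mul(Add(3, R), Mul(2, R)) = Mul(2, R, Add(3, R)))
Mul(Function('C')(-32, Add(-5, -21)), Function('V')(-5)) = Mul(Rational(-27, 11), Mul(2, -5, Add(3, -5))) = Mul(Rational(-27, 11), Mul(2, -5, -2)) = Mul(Rational(-27, 11), 20) = Rational(-540, 11)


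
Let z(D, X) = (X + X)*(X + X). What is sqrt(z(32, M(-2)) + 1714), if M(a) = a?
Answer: sqrt(1730) ≈ 41.593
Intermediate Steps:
z(D, X) = 4*X**2 (z(D, X) = (2*X)*(2*X) = 4*X**2)
sqrt(z(32, M(-2)) + 1714) = sqrt(4*(-2)**2 + 1714) = sqrt(4*4 + 1714) = sqrt(16 + 1714) = sqrt(1730)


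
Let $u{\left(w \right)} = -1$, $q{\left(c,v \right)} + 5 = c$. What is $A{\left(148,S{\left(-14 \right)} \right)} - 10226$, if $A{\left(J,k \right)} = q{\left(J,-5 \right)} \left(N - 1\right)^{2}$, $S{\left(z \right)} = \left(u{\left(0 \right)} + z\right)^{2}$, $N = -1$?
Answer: $-9654$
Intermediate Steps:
$q{\left(c,v \right)} = -5 + c$
$S{\left(z \right)} = \left(-1 + z\right)^{2}$
$A{\left(J,k \right)} = -20 + 4 J$ ($A{\left(J,k \right)} = \left(-5 + J\right) \left(-1 - 1\right)^{2} = \left(-5 + J\right) \left(-2\right)^{2} = \left(-5 + J\right) 4 = -20 + 4 J$)
$A{\left(148,S{\left(-14 \right)} \right)} - 10226 = \left(-20 + 4 \cdot 148\right) - 10226 = \left(-20 + 592\right) - 10226 = 572 - 10226 = -9654$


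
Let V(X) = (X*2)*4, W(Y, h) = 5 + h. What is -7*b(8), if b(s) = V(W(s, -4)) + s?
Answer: -112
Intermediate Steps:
V(X) = 8*X (V(X) = (2*X)*4 = 8*X)
b(s) = 8 + s (b(s) = 8*(5 - 4) + s = 8*1 + s = 8 + s)
-7*b(8) = -7*(8 + 8) = -7*16 = -112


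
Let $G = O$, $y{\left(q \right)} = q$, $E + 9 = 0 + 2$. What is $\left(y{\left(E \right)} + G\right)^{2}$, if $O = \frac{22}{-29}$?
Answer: $\frac{50625}{841} \approx 60.196$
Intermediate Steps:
$E = -7$ ($E = -9 + \left(0 + 2\right) = -9 + 2 = -7$)
$O = - \frac{22}{29}$ ($O = 22 \left(- \frac{1}{29}\right) = - \frac{22}{29} \approx -0.75862$)
$G = - \frac{22}{29} \approx -0.75862$
$\left(y{\left(E \right)} + G\right)^{2} = \left(-7 - \frac{22}{29}\right)^{2} = \left(- \frac{225}{29}\right)^{2} = \frac{50625}{841}$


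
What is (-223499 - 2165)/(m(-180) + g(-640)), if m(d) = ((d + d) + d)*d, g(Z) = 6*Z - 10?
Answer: -112832/46675 ≈ -2.4174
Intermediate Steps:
g(Z) = -10 + 6*Z
m(d) = 3*d² (m(d) = (2*d + d)*d = (3*d)*d = 3*d²)
(-223499 - 2165)/(m(-180) + g(-640)) = (-223499 - 2165)/(3*(-180)² + (-10 + 6*(-640))) = -225664/(3*32400 + (-10 - 3840)) = -225664/(97200 - 3850) = -225664/93350 = -225664*1/93350 = -112832/46675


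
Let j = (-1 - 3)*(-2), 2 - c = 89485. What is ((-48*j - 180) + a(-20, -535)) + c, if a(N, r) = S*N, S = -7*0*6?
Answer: -90047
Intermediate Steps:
c = -89483 (c = 2 - 1*89485 = 2 - 89485 = -89483)
S = 0 (S = 0*6 = 0)
j = 8 (j = -4*(-2) = 8)
a(N, r) = 0 (a(N, r) = 0*N = 0)
((-48*j - 180) + a(-20, -535)) + c = ((-48*8 - 180) + 0) - 89483 = ((-384 - 180) + 0) - 89483 = (-564 + 0) - 89483 = -564 - 89483 = -90047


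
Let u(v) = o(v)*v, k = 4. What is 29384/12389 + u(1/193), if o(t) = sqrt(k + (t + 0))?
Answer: 29384/12389 + sqrt(149189)/37249 ≈ 2.3822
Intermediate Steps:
o(t) = sqrt(4 + t) (o(t) = sqrt(4 + (t + 0)) = sqrt(4 + t))
u(v) = v*sqrt(4 + v) (u(v) = sqrt(4 + v)*v = v*sqrt(4 + v))
29384/12389 + u(1/193) = 29384/12389 + sqrt(4 + 1/193)/193 = 29384*(1/12389) + sqrt(4 + 1/193)/193 = 29384/12389 + sqrt(773/193)/193 = 29384/12389 + (sqrt(149189)/193)/193 = 29384/12389 + sqrt(149189)/37249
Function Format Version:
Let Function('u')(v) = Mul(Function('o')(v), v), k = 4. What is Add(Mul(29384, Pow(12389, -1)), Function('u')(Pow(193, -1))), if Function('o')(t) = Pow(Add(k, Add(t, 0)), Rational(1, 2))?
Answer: Add(Rational(29384, 12389), Mul(Rational(1, 37249), Pow(149189, Rational(1, 2)))) ≈ 2.3822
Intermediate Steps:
Function('o')(t) = Pow(Add(4, t), Rational(1, 2)) (Function('o')(t) = Pow(Add(4, Add(t, 0)), Rational(1, 2)) = Pow(Add(4, t), Rational(1, 2)))
Function('u')(v) = Mul(v, Pow(Add(4, v), Rational(1, 2))) (Function('u')(v) = Mul(Pow(Add(4, v), Rational(1, 2)), v) = Mul(v, Pow(Add(4, v), Rational(1, 2))))
Add(Mul(29384, Pow(12389, -1)), Function('u')(Pow(193, -1))) = Add(Mul(29384, Pow(12389, -1)), Mul(Pow(193, -1), Pow(Add(4, Pow(193, -1)), Rational(1, 2)))) = Add(Mul(29384, Rational(1, 12389)), Mul(Rational(1, 193), Pow(Add(4, Rational(1, 193)), Rational(1, 2)))) = Add(Rational(29384, 12389), Mul(Rational(1, 193), Pow(Rational(773, 193), Rational(1, 2)))) = Add(Rational(29384, 12389), Mul(Rational(1, 193), Mul(Rational(1, 193), Pow(149189, Rational(1, 2))))) = Add(Rational(29384, 12389), Mul(Rational(1, 37249), Pow(149189, Rational(1, 2))))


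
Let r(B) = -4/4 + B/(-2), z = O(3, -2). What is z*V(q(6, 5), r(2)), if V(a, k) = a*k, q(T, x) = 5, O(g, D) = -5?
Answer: 50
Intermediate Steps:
z = -5
r(B) = -1 - B/2 (r(B) = -4*¼ + B*(-½) = -1 - B/2)
z*V(q(6, 5), r(2)) = -25*(-1 - ½*2) = -25*(-1 - 1) = -25*(-2) = -5*(-10) = 50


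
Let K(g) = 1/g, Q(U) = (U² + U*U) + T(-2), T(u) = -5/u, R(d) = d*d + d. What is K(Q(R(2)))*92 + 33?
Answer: 5101/149 ≈ 34.235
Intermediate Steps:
R(d) = d + d² (R(d) = d² + d = d + d²)
Q(U) = 5/2 + 2*U² (Q(U) = (U² + U*U) - 5/(-2) = (U² + U²) - 5*(-½) = 2*U² + 5/2 = 5/2 + 2*U²)
K(Q(R(2)))*92 + 33 = 92/(5/2 + 2*(2*(1 + 2))²) + 33 = 92/(5/2 + 2*(2*3)²) + 33 = 92/(5/2 + 2*6²) + 33 = 92/(5/2 + 2*36) + 33 = 92/(5/2 + 72) + 33 = 92/(149/2) + 33 = (2/149)*92 + 33 = 184/149 + 33 = 5101/149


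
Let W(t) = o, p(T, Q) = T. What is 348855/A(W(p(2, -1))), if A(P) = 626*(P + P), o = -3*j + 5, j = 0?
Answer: 69771/1252 ≈ 55.728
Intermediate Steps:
o = 5 (o = -3*0 + 5 = 0 + 5 = 5)
W(t) = 5
A(P) = 1252*P (A(P) = 626*(2*P) = 1252*P)
348855/A(W(p(2, -1))) = 348855/((1252*5)) = 348855/6260 = 348855*(1/6260) = 69771/1252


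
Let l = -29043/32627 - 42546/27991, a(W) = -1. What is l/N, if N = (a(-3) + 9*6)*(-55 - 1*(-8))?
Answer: 314441565/324990933041 ≈ 0.00096754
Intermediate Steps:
l = -314441565/130466051 (l = -29043*1/32627 - 42546*1/27991 = -4149/4661 - 42546/27991 = -314441565/130466051 ≈ -2.4101)
N = -2491 (N = (-1 + 9*6)*(-55 - 1*(-8)) = (-1 + 54)*(-55 + 8) = 53*(-47) = -2491)
l/N = -314441565/130466051/(-2491) = -314441565/130466051*(-1/2491) = 314441565/324990933041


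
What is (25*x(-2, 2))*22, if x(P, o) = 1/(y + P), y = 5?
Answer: 550/3 ≈ 183.33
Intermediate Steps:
x(P, o) = 1/(5 + P)
(25*x(-2, 2))*22 = (25/(5 - 2))*22 = (25/3)*22 = 550/3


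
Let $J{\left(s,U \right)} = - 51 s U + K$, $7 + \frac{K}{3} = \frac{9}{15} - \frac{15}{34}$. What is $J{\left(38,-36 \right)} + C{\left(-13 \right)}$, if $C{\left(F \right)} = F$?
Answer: $\frac{11854861}{170} \approx 69735.0$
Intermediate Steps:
$K = - \frac{3489}{170}$ ($K = -21 + 3 \left(\frac{9}{15} - \frac{15}{34}\right) = -21 + 3 \left(9 \cdot \frac{1}{15} - \frac{15}{34}\right) = -21 + 3 \left(\frac{3}{5} - \frac{15}{34}\right) = -21 + 3 \cdot \frac{27}{170} = -21 + \frac{81}{170} = - \frac{3489}{170} \approx -20.524$)
$J{\left(s,U \right)} = - \frac{3489}{170} - 51 U s$ ($J{\left(s,U \right)} = - 51 s U - \frac{3489}{170} = - 51 U s - \frac{3489}{170} = - \frac{3489}{170} - 51 U s$)
$J{\left(38,-36 \right)} + C{\left(-13 \right)} = \left(- \frac{3489}{170} - \left(-1836\right) 38\right) - 13 = \left(- \frac{3489}{170} + 69768\right) - 13 = \frac{11857071}{170} - 13 = \frac{11854861}{170}$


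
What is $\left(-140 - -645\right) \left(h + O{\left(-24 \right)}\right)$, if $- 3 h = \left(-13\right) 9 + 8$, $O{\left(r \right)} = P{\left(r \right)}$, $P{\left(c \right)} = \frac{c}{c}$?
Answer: $\frac{56560}{3} \approx 18853.0$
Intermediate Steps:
$P{\left(c \right)} = 1$
$O{\left(r \right)} = 1$
$h = \frac{109}{3}$ ($h = - \frac{\left(-13\right) 9 + 8}{3} = - \frac{-117 + 8}{3} = \left(- \frac{1}{3}\right) \left(-109\right) = \frac{109}{3} \approx 36.333$)
$\left(-140 - -645\right) \left(h + O{\left(-24 \right)}\right) = \left(-140 - -645\right) \left(\frac{109}{3} + 1\right) = \left(-140 + 645\right) \frac{112}{3} = 505 \cdot \frac{112}{3} = \frac{56560}{3}$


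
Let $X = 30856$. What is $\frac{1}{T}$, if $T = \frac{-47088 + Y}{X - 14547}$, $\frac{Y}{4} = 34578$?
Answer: $\frac{16309}{91224} \approx 0.17878$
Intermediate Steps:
$Y = 138312$ ($Y = 4 \cdot 34578 = 138312$)
$T = \frac{91224}{16309}$ ($T = \frac{-47088 + 138312}{30856 - 14547} = \frac{91224}{16309} \approx 5.5935$)
$\frac{1}{T} = \frac{1}{\frac{91224}{16309}} = \frac{16309}{91224}$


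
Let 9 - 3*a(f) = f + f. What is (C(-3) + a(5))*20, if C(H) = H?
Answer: -200/3 ≈ -66.667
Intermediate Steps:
a(f) = 3 - 2*f/3 (a(f) = 3 - (f + f)/3 = 3 - 2*f/3)
(C(-3) + a(5))*20 = (-3 + (3 - 2/3*5))*20 = (-3 + (3 - 10/3))*20 = (-3 - 1/3)*20 = -10/3*20 = -200/3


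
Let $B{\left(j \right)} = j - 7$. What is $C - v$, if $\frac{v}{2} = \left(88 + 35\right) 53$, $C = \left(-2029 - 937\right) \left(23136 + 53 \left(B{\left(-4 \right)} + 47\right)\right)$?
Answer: $-74293542$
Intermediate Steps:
$B{\left(j \right)} = -7 + j$
$C = -74280504$ ($C = \left(-2029 - 937\right) \left(23136 + 53 \left(\left(-7 - 4\right) + 47\right)\right) = - 2966 \left(23136 + 53 \left(-11 + 47\right)\right) = - 2966 \left(23136 + 53 \cdot 36\right) = - 2966 \left(23136 + 1908\right) = \left(-2966\right) 25044 = -74280504$)
$v = 13038$ ($v = 2 \left(88 + 35\right) 53 = 2 \cdot 123 \cdot 53 = 2 \cdot 6519 = 13038$)
$C - v = -74280504 - 13038 = -74293542$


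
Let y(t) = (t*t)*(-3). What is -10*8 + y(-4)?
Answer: -128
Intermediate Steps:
y(t) = -3*t**2 (y(t) = t**2*(-3) = -3*t**2)
-10*8 + y(-4) = -10*8 - 3*(-4)**2 = -80 - 3*16 = -80 - 48 = -128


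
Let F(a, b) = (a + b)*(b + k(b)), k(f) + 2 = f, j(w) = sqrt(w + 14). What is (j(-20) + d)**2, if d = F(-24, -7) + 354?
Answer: (850 + I*sqrt(6))**2 ≈ 7.2249e+5 + 4164.0*I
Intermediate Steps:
j(w) = sqrt(14 + w)
k(f) = -2 + f
F(a, b) = (-2 + 2*b)*(a + b) (F(a, b) = (a + b)*(b + (-2 + b)) = (a + b)*(-2 + 2*b) = (-2 + 2*b)*(a + b))
d = 850 (d = (-2*(-24) - 2*(-7) + 2*(-7)**2 + 2*(-24)*(-7)) + 354 = (48 + 14 + 2*49 + 336) + 354 = (48 + 14 + 98 + 336) + 354 = 496 + 354 = 850)
(j(-20) + d)**2 = (sqrt(14 - 20) + 850)**2 = (sqrt(-6) + 850)**2 = (I*sqrt(6) + 850)**2 = (850 + I*sqrt(6))**2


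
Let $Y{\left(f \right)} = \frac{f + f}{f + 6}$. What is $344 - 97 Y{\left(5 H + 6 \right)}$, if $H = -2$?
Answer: $732$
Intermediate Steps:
$Y{\left(f \right)} = \frac{2 f}{6 + f}$
$344 - 97 Y{\left(5 H + 6 \right)} = 344 - 97 \frac{2 \left(5 \left(-2\right) + 6\right)}{6 + \left(5 \left(-2\right) + 6\right)} = 344 - 97 \frac{2 \left(-10 + 6\right)}{6 + \left(-10 + 6\right)} = 344 - 97 \cdot 2 \left(-4\right) \frac{1}{6 - 4} = 344 - 97 \cdot 2 \left(-4\right) \frac{1}{2} = 344 - -388 = 344 + 388 = 732$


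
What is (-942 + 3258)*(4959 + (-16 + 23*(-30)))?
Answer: 9849948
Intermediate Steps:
(-942 + 3258)*(4959 + (-16 + 23*(-30))) = 2316*(4959 + (-16 - 690)) = 2316*(4959 - 706) = 2316*4253 = 9849948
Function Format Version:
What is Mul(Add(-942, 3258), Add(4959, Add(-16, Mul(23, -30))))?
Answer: 9849948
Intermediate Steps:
Mul(Add(-942, 3258), Add(4959, Add(-16, Mul(23, -30)))) = Mul(2316, Add(4959, Add(-16, -690))) = Mul(2316, Add(4959, -706)) = Mul(2316, 4253) = 9849948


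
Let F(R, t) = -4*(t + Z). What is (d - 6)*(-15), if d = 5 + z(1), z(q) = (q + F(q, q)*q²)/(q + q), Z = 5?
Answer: 375/2 ≈ 187.50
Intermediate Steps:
F(R, t) = -20 - 4*t (F(R, t) = -4*(t + 5) = -4*(5 + t) = -20 - 4*t)
z(q) = (q + q²*(-20 - 4*q))/(2*q) (z(q) = (q + (-20 - 4*q)*q²)/(q + q) = (q + q²*(-20 - 4*q))/((2*q)) = (q + q²*(-20 - 4*q))*(1/(2*q)) = (q + q²*(-20 - 4*q))/(2*q))
d = -13/2 (d = 5 + (½ - 2*1*(5 + 1)) = 5 + (½ - 2*1*6) = 5 + (½ - 12) = 5 - 23/2 = -13/2 ≈ -6.5000)
(d - 6)*(-15) = (-13/2 - 6)*(-15) = -25/2*(-15) = 375/2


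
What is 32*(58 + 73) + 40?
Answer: 4232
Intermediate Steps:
32*(58 + 73) + 40 = 32*131 + 40 = 4192 + 40 = 4232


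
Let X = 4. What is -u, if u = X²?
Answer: -16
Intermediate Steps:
u = 16 (u = 4² = 16)
-u = -1*16 = -16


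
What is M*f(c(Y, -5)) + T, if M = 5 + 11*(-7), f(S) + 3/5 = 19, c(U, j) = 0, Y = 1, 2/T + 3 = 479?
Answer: -1576507/1190 ≈ -1324.8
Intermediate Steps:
T = 1/238 (T = 2/(-3 + 479) = 2/476 = 2*(1/476) = 1/238 ≈ 0.0042017)
f(S) = 92/5 (f(S) = -3/5 + 19 = 92/5)
M = -72 (M = 5 - 77 = -72)
M*f(c(Y, -5)) + T = -72*92/5 + 1/238 = -6624/5 + 1/238 = -1576507/1190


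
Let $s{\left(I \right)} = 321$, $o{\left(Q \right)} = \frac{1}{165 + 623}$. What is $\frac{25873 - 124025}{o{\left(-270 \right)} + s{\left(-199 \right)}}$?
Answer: $- \frac{77343776}{252949} \approx -305.77$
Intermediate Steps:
$o{\left(Q \right)} = \frac{1}{788}$
$\frac{25873 - 124025}{o{\left(-270 \right)} + s{\left(-199 \right)}} = \frac{25873 - 124025}{\frac{1}{788} + 321} = - \frac{98152}{\frac{252949}{788}} = \left(-98152\right) \frac{788}{252949} = - \frac{77343776}{252949}$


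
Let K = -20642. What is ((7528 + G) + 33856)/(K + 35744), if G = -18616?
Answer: 11384/7551 ≈ 1.5076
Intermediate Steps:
((7528 + G) + 33856)/(K + 35744) = ((7528 - 18616) + 33856)/(-20642 + 35744) = (-11088 + 33856)/15102 = 22768*(1/15102) = 11384/7551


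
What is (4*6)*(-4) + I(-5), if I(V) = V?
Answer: -101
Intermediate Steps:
(4*6)*(-4) + I(-5) = (4*6)*(-4) - 5 = 24*(-4) - 5 = -96 - 5 = -101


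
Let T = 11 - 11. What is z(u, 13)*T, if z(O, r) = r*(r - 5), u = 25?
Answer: 0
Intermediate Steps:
T = 0
z(O, r) = r*(-5 + r)
z(u, 13)*T = (13*(-5 + 13))*0 = (13*8)*0 = 104*0 = 0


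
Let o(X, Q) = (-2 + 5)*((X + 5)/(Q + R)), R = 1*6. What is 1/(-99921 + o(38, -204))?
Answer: -66/6594829 ≈ -1.0008e-5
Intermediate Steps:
R = 6
o(X, Q) = 3*(5 + X)/(6 + Q) (o(X, Q) = (-2 + 5)*((X + 5)/(Q + 6)) = 3*((5 + X)/(6 + Q)) = 3*(5 + X)/(6 + Q))
1/(-99921 + o(38, -204)) = 1/(-99921 + 3*(5 + 38)/(6 - 204)) = 1/(-99921 + 3*43/(-198)) = 1/(-99921 + 3*(-1/198)*43) = 1/(-99921 - 43/66) = 1/(-6594829/66) = -66/6594829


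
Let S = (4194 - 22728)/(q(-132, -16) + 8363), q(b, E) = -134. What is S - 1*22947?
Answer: -62949799/2743 ≈ -22949.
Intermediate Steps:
S = -6178/2743 (S = (4194 - 22728)/(-134 + 8363) = -18534/8229 = -18534*1/8229 = -6178/2743 ≈ -2.2523)
S - 1*22947 = -6178/2743 - 1*22947 = -6178/2743 - 22947 = -62949799/2743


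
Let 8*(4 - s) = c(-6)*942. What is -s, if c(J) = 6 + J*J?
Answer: 9883/2 ≈ 4941.5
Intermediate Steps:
c(J) = 6 + J²
s = -9883/2 (s = 4 - (6 + (-6)²)*942/8 = 4 - (6 + 36)*942/8 = 4 - 21*942/4 = 4 - ⅛*39564 = 4 - 9891/2 = -9883/2 ≈ -4941.5)
-s = -1*(-9883/2) = 9883/2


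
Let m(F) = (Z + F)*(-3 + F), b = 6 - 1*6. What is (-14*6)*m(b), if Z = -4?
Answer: -1008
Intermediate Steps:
b = 0 (b = 6 - 6 = 0)
m(F) = (-4 + F)*(-3 + F)
(-14*6)*m(b) = (-14*6)*(12 + 0**2 - 7*0) = -84*(12 + 0 + 0) = -84*12 = -1008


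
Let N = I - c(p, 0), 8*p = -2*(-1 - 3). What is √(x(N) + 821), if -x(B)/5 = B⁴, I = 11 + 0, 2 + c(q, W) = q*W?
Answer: 12*I*√986 ≈ 376.81*I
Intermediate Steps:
p = 1 (p = (-2*(-1 - 3))/8 = (-2*(-4))/8 = (⅛)*8 = 1)
c(q, W) = -2 + W*q (c(q, W) = -2 + q*W = -2 + W*q)
I = 11
N = 13 (N = 11 - (-2 + 0*1) = 11 - (-2 + 0) = 11 - 1*(-2) = 11 + 2 = 13)
x(B) = -5*B⁴
√(x(N) + 821) = √(-5*13⁴ + 821) = √(-5*28561 + 821) = √(-142805 + 821) = √(-141984) = 12*I*√986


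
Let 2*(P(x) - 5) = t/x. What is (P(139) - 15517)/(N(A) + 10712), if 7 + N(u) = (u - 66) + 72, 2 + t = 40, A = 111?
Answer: -2156149/1504258 ≈ -1.4334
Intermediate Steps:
t = 38 (t = -2 + 40 = 38)
N(u) = -1 + u (N(u) = -7 + ((u - 66) + 72) = -7 + ((-66 + u) + 72) = -7 + (6 + u) = -1 + u)
P(x) = 5 + 19/x (P(x) = 5 + (38/x)/2 = 5 + 19/x)
(P(139) - 15517)/(N(A) + 10712) = ((5 + 19/139) - 15517)/((-1 + 111) + 10712) = ((5 + 19*(1/139)) - 15517)/(110 + 10712) = ((5 + 19/139) - 15517)/10822 = (714/139 - 15517)*(1/10822) = -2156149/139*1/10822 = -2156149/1504258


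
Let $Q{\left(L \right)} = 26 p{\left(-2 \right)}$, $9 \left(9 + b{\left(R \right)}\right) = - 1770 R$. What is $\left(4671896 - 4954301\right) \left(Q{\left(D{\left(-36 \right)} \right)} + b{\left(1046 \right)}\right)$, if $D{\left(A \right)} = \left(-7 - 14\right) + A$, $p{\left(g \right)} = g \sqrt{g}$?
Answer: $58097015545 + 14685060 i \sqrt{2} \approx 5.8097 \cdot 10^{10} + 2.0768 \cdot 10^{7} i$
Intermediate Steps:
$p{\left(g \right)} = g^{\frac{3}{2}}$
$D{\left(A \right)} = -21 + A$
$b{\left(R \right)} = -9 - \frac{590 R}{3}$ ($b{\left(R \right)} = -9 + \frac{\left(-1770\right) R}{9} = -9 - \frac{590 R}{3}$)
$Q{\left(L \right)} = - 52 i \sqrt{2}$ ($Q{\left(L \right)} = 26 \left(-2\right)^{\frac{3}{2}} = 26 \left(- 2 i \sqrt{2}\right) = - 52 i \sqrt{2}$)
$\left(4671896 - 4954301\right) \left(Q{\left(D{\left(-36 \right)} \right)} + b{\left(1046 \right)}\right) = \left(4671896 - 4954301\right) \left(- 52 i \sqrt{2} - \frac{617167}{3}\right) = - 282405 \left(- 52 i \sqrt{2} - \frac{617167}{3}\right) = - 282405 \left(- \frac{617167}{3} - 52 i \sqrt{2}\right) = 58097015545 + 14685060 i \sqrt{2}$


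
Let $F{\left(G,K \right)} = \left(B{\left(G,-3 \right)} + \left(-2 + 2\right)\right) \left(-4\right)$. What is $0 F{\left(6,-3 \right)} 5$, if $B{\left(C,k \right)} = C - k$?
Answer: $0$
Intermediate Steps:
$F{\left(G,K \right)} = -12 - 4 G$ ($F{\left(G,K \right)} = \left(\left(G - -3\right) + \left(-2 + 2\right)\right) \left(-4\right) = \left(\left(G + 3\right) + 0\right) \left(-4\right) = \left(\left(3 + G\right) + 0\right) \left(-4\right) = \left(3 + G\right) \left(-4\right) = -12 - 4 G$)
$0 F{\left(6,-3 \right)} 5 = 0 \left(-12 - 24\right) 5 = 0 \left(-36\right) 5 = 0 \cdot 5 = 0$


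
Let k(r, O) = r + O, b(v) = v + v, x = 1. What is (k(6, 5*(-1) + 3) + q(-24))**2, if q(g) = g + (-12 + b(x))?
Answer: 900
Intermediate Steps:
b(v) = 2*v
k(r, O) = O + r
q(g) = -10 + g (q(g) = g + (-12 + 2*1) = g + (-12 + 2) = g - 10 = -10 + g)
(k(6, 5*(-1) + 3) + q(-24))**2 = (((5*(-1) + 3) + 6) + (-10 - 24))**2 = (((-5 + 3) + 6) - 34)**2 = ((-2 + 6) - 34)**2 = (4 - 34)**2 = (-30)**2 = 900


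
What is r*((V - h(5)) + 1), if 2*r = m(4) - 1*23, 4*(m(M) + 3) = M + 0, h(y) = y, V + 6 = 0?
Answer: 125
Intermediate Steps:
V = -6 (V = -6 + 0 = -6)
m(M) = -3 + M/4 (m(M) = -3 + (M + 0)/4 = -3 + M/4)
r = -25/2 (r = ((-3 + (1/4)*4) - 1*23)/2 = ((-3 + 1) - 23)/2 = (-2 - 23)/2 = (1/2)*(-25) = -25/2 ≈ -12.500)
r*((V - h(5)) + 1) = -25*((-6 - 1*5) + 1)/2 = -25*((-6 - 5) + 1)/2 = -25*(-11 + 1)/2 = -25/2*(-10) = 125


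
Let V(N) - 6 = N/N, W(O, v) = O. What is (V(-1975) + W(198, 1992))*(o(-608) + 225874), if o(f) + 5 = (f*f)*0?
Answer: 46303145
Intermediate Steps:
V(N) = 7 (V(N) = 6 + N/N = 6 + 1 = 7)
o(f) = -5 (o(f) = -5 + (f*f)*0 = -5 + f²*0 = -5 + 0 = -5)
(V(-1975) + W(198, 1992))*(o(-608) + 225874) = (7 + 198)*(-5 + 225874) = 205*225869 = 46303145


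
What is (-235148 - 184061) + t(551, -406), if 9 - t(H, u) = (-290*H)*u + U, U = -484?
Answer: -65293456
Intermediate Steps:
t(H, u) = 493 + 290*H*u (t(H, u) = 9 - ((-290*H)*u - 484) = 9 - (-290*H*u - 484) = 9 - (-484 - 290*H*u) = 9 + (484 + 290*H*u) = 493 + 290*H*u)
(-235148 - 184061) + t(551, -406) = (-235148 - 184061) + (493 + 290*551*(-406)) = -419209 + (493 - 64874740) = -419209 - 64874247 = -65293456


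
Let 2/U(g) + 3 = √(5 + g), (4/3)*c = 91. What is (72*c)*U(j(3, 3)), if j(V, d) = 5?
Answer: 29484 + 9828*√10 ≈ 60563.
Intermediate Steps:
c = 273/4 (c = (¾)*91 = 273/4 ≈ 68.250)
U(g) = 2/(-3 + √(5 + g))
(72*c)*U(j(3, 3)) = (72*(273/4))*(2/(-3 + √(5 + 5))) = 4914*(2/(-3 + √10)) = 9828/(-3 + √10)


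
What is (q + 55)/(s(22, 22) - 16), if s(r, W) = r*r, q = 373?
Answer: 107/117 ≈ 0.91453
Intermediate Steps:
s(r, W) = r**2
(q + 55)/(s(22, 22) - 16) = (373 + 55)/(22**2 - 16) = 428/(484 - 16) = 428/468 = 428*(1/468) = 107/117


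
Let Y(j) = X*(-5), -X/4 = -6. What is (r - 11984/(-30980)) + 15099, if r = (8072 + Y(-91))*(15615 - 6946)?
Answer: 534025397311/7745 ≈ 6.8951e+7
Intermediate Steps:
X = 24 (X = -4*(-6) = 24)
Y(j) = -120 (Y(j) = 24*(-5) = -120)
r = 68935888 (r = (8072 - 120)*(15615 - 6946) = 7952*8669 = 68935888)
(r - 11984/(-30980)) + 15099 = (68935888 - 11984/(-30980)) + 15099 = (68935888 - 11984*(-1/30980)) + 15099 = (68935888 + 2996/7745) + 15099 = 533908455556/7745 + 15099 = 534025397311/7745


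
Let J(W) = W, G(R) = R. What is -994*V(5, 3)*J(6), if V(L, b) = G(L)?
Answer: -29820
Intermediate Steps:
V(L, b) = L
-994*V(5, 3)*J(6) = -4970*6 = -994*30 = -29820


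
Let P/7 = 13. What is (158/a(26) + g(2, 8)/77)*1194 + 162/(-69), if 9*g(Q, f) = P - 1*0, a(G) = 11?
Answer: 13134208/759 ≈ 17305.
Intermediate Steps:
P = 91 (P = 7*13 = 91)
g(Q, f) = 91/9 (g(Q, f) = (91 - 1*0)/9 = (91 + 0)/9 = (⅑)*91 = 91/9)
(158/a(26) + g(2, 8)/77)*1194 + 162/(-69) = (158/11 + (91/9)/77)*1194 + 162/(-69) = (158*(1/11) + (91/9)*(1/77))*1194 + 162*(-1/69) = (158/11 + 13/99)*1194 - 54/23 = (1435/99)*1194 - 54/23 = 571130/33 - 54/23 = 13134208/759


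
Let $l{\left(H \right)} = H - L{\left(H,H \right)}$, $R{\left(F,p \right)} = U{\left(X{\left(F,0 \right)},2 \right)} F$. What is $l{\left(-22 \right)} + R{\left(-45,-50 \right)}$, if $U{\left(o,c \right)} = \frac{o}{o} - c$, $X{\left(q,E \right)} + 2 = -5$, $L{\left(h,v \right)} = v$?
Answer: $45$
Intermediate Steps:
$X{\left(q,E \right)} = -7$ ($X{\left(q,E \right)} = -2 - 5 = -7$)
$U{\left(o,c \right)} = 1 - c$
$R{\left(F,p \right)} = - F$ ($R{\left(F,p \right)} = \left(1 - 2\right) F = - F$)
$l{\left(H \right)} = 0$ ($l{\left(H \right)} = H - H = 0$)
$l{\left(-22 \right)} + R{\left(-45,-50 \right)} = 0 - -45 = 0 + 45 = 45$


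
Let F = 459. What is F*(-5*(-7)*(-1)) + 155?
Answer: -15910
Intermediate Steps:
F*(-5*(-7)*(-1)) + 155 = 459*(-5*(-7)*(-1)) + 155 = 459*(35*(-1)) + 155 = 459*(-35) + 155 = -16065 + 155 = -15910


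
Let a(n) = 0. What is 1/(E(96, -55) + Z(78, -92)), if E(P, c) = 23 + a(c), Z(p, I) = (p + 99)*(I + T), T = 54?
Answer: -1/6703 ≈ -0.00014919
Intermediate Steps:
Z(p, I) = (54 + I)*(99 + p) (Z(p, I) = (p + 99)*(I + 54) = (99 + p)*(54 + I) = (54 + I)*(99 + p))
E(P, c) = 23 (E(P, c) = 23 + 0 = 23)
1/(E(96, -55) + Z(78, -92)) = 1/(23 + (5346 + 54*78 + 99*(-92) - 92*78)) = 1/(23 + (5346 + 4212 - 9108 - 7176)) = 1/(23 - 6726) = 1/(-6703) = -1/6703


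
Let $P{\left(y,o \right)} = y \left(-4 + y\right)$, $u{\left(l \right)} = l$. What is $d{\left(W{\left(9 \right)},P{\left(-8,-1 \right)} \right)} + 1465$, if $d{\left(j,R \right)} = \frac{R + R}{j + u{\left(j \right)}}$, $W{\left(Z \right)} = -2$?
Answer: $1417$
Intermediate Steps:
$d{\left(j,R \right)} = \frac{R}{j}$ ($d{\left(j,R \right)} = \frac{R + R}{j + j} = \frac{2 R}{2 j} = 2 R \frac{1}{2 j} = \frac{R}{j}$)
$d{\left(W{\left(9 \right)},P{\left(-8,-1 \right)} \right)} + 1465 = \frac{\left(-8\right) \left(-4 - 8\right)}{-2} + 1465 = \left(-8\right) \left(-12\right) \left(- \frac{1}{2}\right) + 1465 = 96 \left(- \frac{1}{2}\right) + 1465 = -48 + 1465 = 1417$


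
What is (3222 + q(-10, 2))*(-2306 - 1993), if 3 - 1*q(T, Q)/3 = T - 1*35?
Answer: -14470434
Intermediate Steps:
q(T, Q) = 114 - 3*T (q(T, Q) = 9 - 3*(T - 1*35) = 9 - 3*(T - 35) = 9 - 3*(-35 + T) = 9 + (105 - 3*T) = 114 - 3*T)
(3222 + q(-10, 2))*(-2306 - 1993) = (3222 + (114 - 3*(-10)))*(-2306 - 1993) = (3222 + (114 + 30))*(-4299) = (3222 + 144)*(-4299) = 3366*(-4299) = -14470434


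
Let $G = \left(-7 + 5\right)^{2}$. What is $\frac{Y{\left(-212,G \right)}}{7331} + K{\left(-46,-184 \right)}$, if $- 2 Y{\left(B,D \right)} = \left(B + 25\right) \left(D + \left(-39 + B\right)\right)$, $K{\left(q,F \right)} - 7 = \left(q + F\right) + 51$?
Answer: $- \frac{2568053}{14662} \approx -175.15$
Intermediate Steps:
$G = 4$ ($G = \left(-2\right)^{2} = 4$)
$K{\left(q,F \right)} = 58 + F + q$ ($K{\left(q,F \right)} = 7 + \left(\left(q + F\right) + 51\right) = 7 + \left(\left(F + q\right) + 51\right) = 7 + \left(51 + F + q\right) = 58 + F + q$)
$Y{\left(B,D \right)} = - \frac{\left(25 + B\right) \left(-39 + B + D\right)}{2}$ ($Y{\left(B,D \right)} = - \frac{\left(B + 25\right) \left(D + \left(-39 + B\right)\right)}{2} = - \frac{\left(25 + B\right) \left(-39 + B + D\right)}{2}$)
$\frac{Y{\left(-212,G \right)}}{7331} + K{\left(-46,-184 \right)} = \frac{\frac{975}{2} + 7 \left(-212\right) - 50 - \frac{\left(-212\right)^{2}}{2} - \left(-106\right) 4}{7331} - 172 = \left(\frac{975}{2} - 1484 - 50 - 22472 + 424\right) \frac{1}{7331} - 172 = \left(- \frac{46189}{2}\right) \frac{1}{7331} - 172 = - \frac{46189}{14662} - 172 = - \frac{2568053}{14662}$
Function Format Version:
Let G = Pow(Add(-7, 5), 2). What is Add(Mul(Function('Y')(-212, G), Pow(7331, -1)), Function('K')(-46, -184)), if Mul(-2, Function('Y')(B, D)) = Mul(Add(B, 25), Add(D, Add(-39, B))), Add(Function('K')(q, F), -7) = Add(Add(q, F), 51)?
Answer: Rational(-2568053, 14662) ≈ -175.15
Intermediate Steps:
G = 4 (G = Pow(-2, 2) = 4)
Function('K')(q, F) = Add(58, F, q) (Function('K')(q, F) = Add(7, Add(Add(q, F), 51)) = Add(7, Add(Add(F, q), 51)) = Add(7, Add(51, F, q)) = Add(58, F, q))
Function('Y')(B, D) = Mul(Rational(-1, 2), Add(25, B), Add(-39, B, D)) (Function('Y')(B, D) = Mul(Rational(-1, 2), Mul(Add(B, 25), Add(D, Add(-39, B)))) = Mul(Rational(-1, 2), Mul(Add(25, B), Add(-39, B, D))) = Mul(Rational(-1, 2), Add(25, B), Add(-39, B, D)))
Add(Mul(Function('Y')(-212, G), Pow(7331, -1)), Function('K')(-46, -184)) = Add(Mul(Add(Rational(975, 2), Mul(7, -212), Mul(Rational(-25, 2), 4), Mul(Rational(-1, 2), Pow(-212, 2)), Mul(Rational(-1, 2), -212, 4)), Pow(7331, -1)), Add(58, -184, -46)) = Add(Mul(Add(Rational(975, 2), -1484, -50, Mul(Rational(-1, 2), 44944), 424), Rational(1, 7331)), -172) = Add(Mul(Add(Rational(975, 2), -1484, -50, -22472, 424), Rational(1, 7331)), -172) = Add(Mul(Rational(-46189, 2), Rational(1, 7331)), -172) = Add(Rational(-46189, 14662), -172) = Rational(-2568053, 14662)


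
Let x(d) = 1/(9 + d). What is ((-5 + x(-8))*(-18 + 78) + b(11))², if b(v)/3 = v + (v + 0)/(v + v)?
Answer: 168921/4 ≈ 42230.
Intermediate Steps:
b(v) = 3/2 + 3*v (b(v) = 3*(v + (v + 0)/(v + v)) = 3*(v + v/((2*v))) = 3*(v + v*(1/(2*v))) = 3*(v + ½) = 3*(½ + v) = 3/2 + 3*v)
((-5 + x(-8))*(-18 + 78) + b(11))² = ((-5 + 1/(9 - 8))*(-18 + 78) + (3/2 + 3*11))² = ((-5 + 1/1)*60 + (3/2 + 33))² = ((-5 + 1)*60 + 69/2)² = (-4*60 + 69/2)² = (-240 + 69/2)² = (-411/2)² = 168921/4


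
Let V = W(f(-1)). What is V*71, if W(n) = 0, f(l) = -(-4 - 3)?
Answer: 0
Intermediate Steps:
f(l) = 7 (f(l) = -1*(-7) = 7)
V = 0
V*71 = 0*71 = 0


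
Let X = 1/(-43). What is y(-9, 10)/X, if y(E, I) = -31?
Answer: 1333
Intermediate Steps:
X = -1/43 ≈ -0.023256
y(-9, 10)/X = -31/(-1/43) = -31*(-43) = 1333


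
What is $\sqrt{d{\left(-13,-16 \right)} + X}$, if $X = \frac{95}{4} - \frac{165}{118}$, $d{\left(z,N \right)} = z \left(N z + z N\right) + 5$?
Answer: $\frac{i \sqrt{74920147}}{118} \approx 73.353 i$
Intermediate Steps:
$d{\left(z,N \right)} = 5 + 2 N z^{2}$ ($d{\left(z,N \right)} = z \left(N z + N z\right) + 5 = z 2 N z + 5 = 2 N z^{2} + 5 = 5 + 2 N z^{2}$)
$X = \frac{5275}{236}$ ($X = 95 \cdot \frac{1}{4} - \frac{165}{118} = \frac{95}{4} - \frac{165}{118} = \frac{5275}{236} \approx 22.352$)
$\sqrt{d{\left(-13,-16 \right)} + X} = \sqrt{\left(5 + 2 \left(-16\right) \left(-13\right)^{2}\right) + \frac{5275}{236}} = \sqrt{\left(5 + 2 \left(-16\right) 169\right) + \frac{5275}{236}} = \sqrt{\left(5 - 5408\right) + \frac{5275}{236}} = \sqrt{-5403 + \frac{5275}{236}} = \sqrt{- \frac{1269833}{236}} = \frac{i \sqrt{74920147}}{118}$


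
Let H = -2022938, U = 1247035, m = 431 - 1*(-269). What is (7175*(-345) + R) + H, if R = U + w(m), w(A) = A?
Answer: -3250578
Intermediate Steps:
m = 700 (m = 431 + 269 = 700)
R = 1247735 (R = 1247035 + 700 = 1247735)
(7175*(-345) + R) + H = (7175*(-345) + 1247735) - 2022938 = (-2475375 + 1247735) - 2022938 = -1227640 - 2022938 = -3250578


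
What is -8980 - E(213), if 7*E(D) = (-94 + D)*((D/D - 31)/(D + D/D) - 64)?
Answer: -844189/107 ≈ -7889.6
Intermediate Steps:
E(D) = (-94 + D)*(-64 - 30/(1 + D))/7 (E(D) = ((-94 + D)*((D/D - 31)/(D + D/D) - 64))/7 = ((-94 + D)*((1 - 31)/(D + 1) - 64))/7 = ((-94 + D)*(-30/(1 + D) - 64))/7 = ((-94 + D)*(-64 - 30/(1 + D)))/7 = (-94 + D)*(-64 - 30/(1 + D))/7)
-8980 - E(213) = -8980 - 2*(4418 - 32*213² + 2961*213)/(7*(1 + 213)) = -8980 - 2*(4418 - 32*45369 + 630693)/(7*214) = -8980 - 2*(4418 - 1451808 + 630693)/(7*214) = -8980 - 2*(-816697)/(7*214) = -8980 - 1*(-116671/107) = -8980 + 116671/107 = -844189/107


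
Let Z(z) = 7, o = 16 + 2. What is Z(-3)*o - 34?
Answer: 92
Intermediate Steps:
o = 18
Z(-3)*o - 34 = 7*18 - 34 = 126 - 34 = 92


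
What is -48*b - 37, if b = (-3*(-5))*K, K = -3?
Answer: 2123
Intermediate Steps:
b = -45 (b = -3*(-5)*(-3) = 15*(-3) = -45)
-48*b - 37 = -48*(-45) - 37 = 2160 - 37 = 2123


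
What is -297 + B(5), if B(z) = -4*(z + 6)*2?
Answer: -385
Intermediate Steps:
B(z) = -48 - 8*z (B(z) = -4*(6 + z)*2 = (-24 - 4*z)*2 = -48 - 8*z)
-297 + B(5) = -297 + (-48 - 8*5) = -297 + (-48 - 40) = -297 - 88 = -385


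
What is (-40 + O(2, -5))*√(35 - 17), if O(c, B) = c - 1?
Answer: -117*√2 ≈ -165.46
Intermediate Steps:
O(c, B) = -1 + c
(-40 + O(2, -5))*√(35 - 17) = (-40 + (-1 + 2))*√(35 - 17) = (-40 + 1)*√18 = -117*√2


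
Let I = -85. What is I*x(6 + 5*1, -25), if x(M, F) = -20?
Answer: 1700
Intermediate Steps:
I*x(6 + 5*1, -25) = -85*(-20) = 1700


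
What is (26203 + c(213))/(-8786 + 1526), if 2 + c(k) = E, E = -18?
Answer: -26183/7260 ≈ -3.6065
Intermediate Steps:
c(k) = -20 (c(k) = -2 - 18 = -20)
(26203 + c(213))/(-8786 + 1526) = (26203 - 20)/(-8786 + 1526) = 26183/(-7260) = 26183*(-1/7260) = -26183/7260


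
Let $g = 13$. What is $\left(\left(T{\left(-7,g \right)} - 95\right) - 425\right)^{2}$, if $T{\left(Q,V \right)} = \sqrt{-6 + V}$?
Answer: $\left(520 - \sqrt{7}\right)^{2} \approx 2.6766 \cdot 10^{5}$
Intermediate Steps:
$\left(\left(T{\left(-7,g \right)} - 95\right) - 425\right)^{2} = \left(\left(\sqrt{-6 + 13} - 95\right) - 425\right)^{2} = \left(\left(\sqrt{7} - 95\right) - 425\right)^{2} = \left(\left(-95 + \sqrt{7}\right) - 425\right)^{2} = \left(-520 + \sqrt{7}\right)^{2}$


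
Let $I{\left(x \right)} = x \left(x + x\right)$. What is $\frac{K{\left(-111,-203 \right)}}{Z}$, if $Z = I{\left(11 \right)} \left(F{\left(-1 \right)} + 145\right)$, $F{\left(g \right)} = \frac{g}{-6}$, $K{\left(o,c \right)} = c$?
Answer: $- \frac{609}{105391} \approx -0.0057785$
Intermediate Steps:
$I{\left(x \right)} = 2 x^{2}$ ($I{\left(x \right)} = x 2 x = 2 x^{2}$)
$F{\left(g \right)} = - \frac{g}{6}$ ($F{\left(g \right)} = g \left(- \frac{1}{6}\right) = - \frac{g}{6}$)
$Z = \frac{105391}{3}$ ($Z = 2 \cdot 11^{2} \left(\left(- \frac{1}{6}\right) \left(-1\right) + 145\right) = 2 \cdot 121 \left(\frac{1}{6} + 145\right) = 242 \cdot \frac{871}{6} = \frac{105391}{3} \approx 35130.0$)
$\frac{K{\left(-111,-203 \right)}}{Z} = - \frac{203}{\frac{105391}{3}} = \left(-203\right) \frac{3}{105391} = - \frac{609}{105391}$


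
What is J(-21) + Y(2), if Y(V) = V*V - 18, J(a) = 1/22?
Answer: -307/22 ≈ -13.955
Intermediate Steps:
J(a) = 1/22
Y(V) = -18 + V² (Y(V) = V² - 18 = -18 + V²)
J(-21) + Y(2) = 1/22 + (-18 + 2²) = 1/22 + (-18 + 4) = 1/22 - 14 = -307/22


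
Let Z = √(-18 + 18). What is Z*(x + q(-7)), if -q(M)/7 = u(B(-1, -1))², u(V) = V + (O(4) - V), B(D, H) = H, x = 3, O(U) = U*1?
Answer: 0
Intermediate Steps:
O(U) = U
u(V) = 4 (u(V) = V + (4 - V) = 4)
q(M) = -112 (q(M) = -7*4² = -7*16 = -112)
Z = 0 (Z = √0 = 0)
Z*(x + q(-7)) = 0*(3 - 112) = 0*(-109) = 0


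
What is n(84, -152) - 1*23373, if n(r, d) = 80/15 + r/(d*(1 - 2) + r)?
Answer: -4136014/177 ≈ -23367.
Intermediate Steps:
n(r, d) = 16/3 + r/(r - d) (n(r, d) = 80*(1/15) + r/(d*(-1) + r) = 16/3 + r/(-d + r) = 16/3 + r/(r - d))
n(84, -152) - 1*23373 = (-19*84 + 16*(-152))/(3*(-152 - 1*84)) - 1*23373 = (-1596 - 2432)/(3*(-152 - 84)) - 23373 = (⅓)*(-4028)/(-236) - 23373 = (⅓)*(-1/236)*(-4028) - 23373 = 1007/177 - 23373 = -4136014/177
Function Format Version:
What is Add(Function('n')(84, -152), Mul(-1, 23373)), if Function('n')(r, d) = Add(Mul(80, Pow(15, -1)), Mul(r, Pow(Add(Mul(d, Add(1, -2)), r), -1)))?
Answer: Rational(-4136014, 177) ≈ -23367.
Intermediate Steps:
Function('n')(r, d) = Add(Rational(16, 3), Mul(r, Pow(Add(r, Mul(-1, d)), -1))) (Function('n')(r, d) = Add(Mul(80, Rational(1, 15)), Mul(r, Pow(Add(Mul(d, -1), r), -1))) = Add(Rational(16, 3), Mul(r, Pow(Add(Mul(-1, d), r), -1))) = Add(Rational(16, 3), Mul(r, Pow(Add(r, Mul(-1, d)), -1))))
Add(Function('n')(84, -152), Mul(-1, 23373)) = Add(Mul(Rational(1, 3), Pow(Add(-152, Mul(-1, 84)), -1), Add(Mul(-19, 84), Mul(16, -152))), Mul(-1, 23373)) = Add(Mul(Rational(1, 3), Pow(Add(-152, -84), -1), Add(-1596, -2432)), -23373) = Add(Mul(Rational(1, 3), Pow(-236, -1), -4028), -23373) = Add(Mul(Rational(1, 3), Rational(-1, 236), -4028), -23373) = Add(Rational(1007, 177), -23373) = Rational(-4136014, 177)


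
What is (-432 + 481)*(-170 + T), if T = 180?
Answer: 490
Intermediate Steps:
(-432 + 481)*(-170 + T) = (-432 + 481)*(-170 + 180) = 49*10 = 490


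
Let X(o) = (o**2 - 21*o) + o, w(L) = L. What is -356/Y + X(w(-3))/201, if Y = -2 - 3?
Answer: 23967/335 ≈ 71.543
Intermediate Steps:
Y = -5
X(o) = o**2 - 20*o
-356/Y + X(w(-3))/201 = -356/(-5) - 3*(-20 - 3)/201 = -356*(-1/5) - 3*(-23)*(1/201) = 356/5 + 69*(1/201) = 356/5 + 23/67 = 23967/335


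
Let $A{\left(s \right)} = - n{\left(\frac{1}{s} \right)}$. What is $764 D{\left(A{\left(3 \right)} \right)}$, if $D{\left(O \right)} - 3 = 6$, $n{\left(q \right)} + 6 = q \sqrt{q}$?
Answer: $6876$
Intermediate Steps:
$n{\left(q \right)} = -6 + q^{\frac{3}{2}}$ ($n{\left(q \right)} = -6 + q \sqrt{q} = -6 + q^{\frac{3}{2}}$)
$A{\left(s \right)} = 6 - \left(\frac{1}{s}\right)^{\frac{3}{2}}$ ($A{\left(s \right)} = - (-6 + \left(\frac{1}{s}\right)^{\frac{3}{2}}) = 6 - \left(\frac{1}{s}\right)^{\frac{3}{2}}$)
$D{\left(O \right)} = 9$ ($D{\left(O \right)} = 3 + 6 = 9$)
$764 D{\left(A{\left(3 \right)} \right)} = 764 \cdot 9 = 6876$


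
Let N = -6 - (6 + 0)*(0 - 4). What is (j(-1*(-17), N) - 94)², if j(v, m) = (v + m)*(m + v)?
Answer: 1279161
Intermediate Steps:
N = 18 (N = -6 - 6*(-4) = -6 - 1*(-24) = -6 + 24 = 18)
j(v, m) = (m + v)² (j(v, m) = (m + v)*(m + v) = (m + v)²)
(j(-1*(-17), N) - 94)² = ((18 - 1*(-17))² - 94)² = ((18 + 17)² - 94)² = (35² - 94)² = (1225 - 94)² = 1131² = 1279161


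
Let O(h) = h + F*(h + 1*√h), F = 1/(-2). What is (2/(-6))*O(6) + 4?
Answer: 3 + √6/6 ≈ 3.4082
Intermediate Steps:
F = -½ ≈ -0.50000
O(h) = h/2 - √h/2 (O(h) = h - (h + 1*√h)/2 = h - (h + √h)/2 = h + (-h/2 - √h/2) = h/2 - √h/2)
(2/(-6))*O(6) + 4 = (2/(-6))*((½)*6 - √6/2) + 4 = (2*(-⅙))*(3 - √6/2) + 4 = -(3 - √6/2)/3 + 4 = (-1 + √6/6) + 4 = 3 + √6/6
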